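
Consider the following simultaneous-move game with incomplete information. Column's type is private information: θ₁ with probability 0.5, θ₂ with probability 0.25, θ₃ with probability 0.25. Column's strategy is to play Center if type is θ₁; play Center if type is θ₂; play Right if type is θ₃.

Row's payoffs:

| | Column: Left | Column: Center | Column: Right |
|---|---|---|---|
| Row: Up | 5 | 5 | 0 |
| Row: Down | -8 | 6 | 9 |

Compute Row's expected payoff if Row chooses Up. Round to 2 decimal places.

3.75

E[Up] = 0.5·5 + 0.25·5 + 0.25·0 = 2.5 + 1.25 + 0 = 3.75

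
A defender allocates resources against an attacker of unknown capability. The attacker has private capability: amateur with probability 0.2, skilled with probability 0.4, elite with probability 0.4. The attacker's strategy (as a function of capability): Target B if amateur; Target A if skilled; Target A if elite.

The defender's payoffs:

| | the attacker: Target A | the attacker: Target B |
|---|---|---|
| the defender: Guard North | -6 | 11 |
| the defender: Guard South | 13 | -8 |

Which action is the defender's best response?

Guard South

E[Guard North] = 0.2·(11) + 0.4·(-6) + 0.4·(-6) = -2.6
E[Guard South] = 0.2·(-8) + 0.4·(13) + 0.4·(13) = 8.8
Best response: Guard South (8.8 is the largest).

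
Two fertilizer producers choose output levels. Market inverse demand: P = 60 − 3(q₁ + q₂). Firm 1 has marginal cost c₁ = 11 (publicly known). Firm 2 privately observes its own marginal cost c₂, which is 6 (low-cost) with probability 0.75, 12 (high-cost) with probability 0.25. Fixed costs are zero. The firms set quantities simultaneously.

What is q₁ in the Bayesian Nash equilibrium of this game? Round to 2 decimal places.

Type-c best response for Firm 2: q₂(c) = (60 − c)/6 − q₁/2.
Firm 1 maximizes expected profit; its first-order condition is 60 − 6q₁ − 3E[q₂] − 11 = 0.
Substituting E[q₂] and solving: E[c₂] = 7.5, so q₁ = (60 − 2·11 + 7.5)/9 = 5.05556.

5.06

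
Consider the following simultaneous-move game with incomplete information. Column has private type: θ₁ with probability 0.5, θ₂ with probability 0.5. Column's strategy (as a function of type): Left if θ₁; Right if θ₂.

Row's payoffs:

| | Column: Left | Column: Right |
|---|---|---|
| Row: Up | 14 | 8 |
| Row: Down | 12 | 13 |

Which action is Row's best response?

E[Up] = 0.5·(14) + 0.5·(8) = 11
E[Down] = 0.5·(12) + 0.5·(13) = 12.5
Best response: Down (12.5 is the largest).

Down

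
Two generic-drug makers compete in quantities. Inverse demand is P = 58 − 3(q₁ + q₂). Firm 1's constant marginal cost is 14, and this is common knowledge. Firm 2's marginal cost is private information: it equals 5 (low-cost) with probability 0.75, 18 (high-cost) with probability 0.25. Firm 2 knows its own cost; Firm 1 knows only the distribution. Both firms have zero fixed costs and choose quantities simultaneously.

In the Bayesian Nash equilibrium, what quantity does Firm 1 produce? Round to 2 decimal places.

4.25

Firm 2 with cost c maximizes (58 − 3(q₁+q₂) − c)·q₂, giving q₂(c) = (58 − c − 3q₁)/6.
E[c₂] = 0.75·5 + 0.25·18 = 8.25
Firm 1's FOC against E[q₂] yields q₁ = (58 − 2·14 + E[c₂])/9 = (58 − 28 + 8.25)/9 = 4.25.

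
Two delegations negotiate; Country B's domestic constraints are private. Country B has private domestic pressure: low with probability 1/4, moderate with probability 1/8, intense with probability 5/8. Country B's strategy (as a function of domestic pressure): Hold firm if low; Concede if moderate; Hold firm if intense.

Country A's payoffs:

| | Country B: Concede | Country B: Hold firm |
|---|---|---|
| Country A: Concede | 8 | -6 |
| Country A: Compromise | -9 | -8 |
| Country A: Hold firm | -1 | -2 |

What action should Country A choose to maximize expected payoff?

E[Concede] = 1/4·(-6) + 1/8·(8) + 5/8·(-6) = -17/4
E[Compromise] = 1/4·(-8) + 1/8·(-9) + 5/8·(-8) = -65/8
E[Hold firm] = 1/4·(-2) + 1/8·(-1) + 5/8·(-2) = -15/8
Best response: Hold firm (-15/8 is the largest).

Hold firm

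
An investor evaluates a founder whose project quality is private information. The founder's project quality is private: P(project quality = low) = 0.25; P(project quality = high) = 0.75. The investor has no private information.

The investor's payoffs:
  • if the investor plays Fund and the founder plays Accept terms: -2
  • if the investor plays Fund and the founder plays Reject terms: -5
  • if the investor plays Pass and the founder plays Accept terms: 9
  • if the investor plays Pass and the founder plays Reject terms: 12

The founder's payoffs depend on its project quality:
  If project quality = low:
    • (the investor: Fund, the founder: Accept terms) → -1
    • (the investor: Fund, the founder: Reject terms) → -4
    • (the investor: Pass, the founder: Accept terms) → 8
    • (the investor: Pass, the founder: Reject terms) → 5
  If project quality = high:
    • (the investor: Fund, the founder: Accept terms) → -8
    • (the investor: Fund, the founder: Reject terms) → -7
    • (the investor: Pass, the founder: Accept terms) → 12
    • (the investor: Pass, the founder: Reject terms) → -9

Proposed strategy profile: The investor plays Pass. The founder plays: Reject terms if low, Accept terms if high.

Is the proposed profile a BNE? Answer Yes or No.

No

The investor plays Pass: E[Pass] = 0.25·(12) + 0.75·(9) = 9.75; E[Fund] = -2.75. Best-responding. ✓
The founder (project quality low), facing Pass: Accept terms gives 8, Reject terms gives 5. Proposed Reject terms is not best — profitable deviation exists. ✗
The founder (project quality high), facing Pass: Accept terms gives 12, Reject terms gives -9. Proposed Accept terms is best. ✓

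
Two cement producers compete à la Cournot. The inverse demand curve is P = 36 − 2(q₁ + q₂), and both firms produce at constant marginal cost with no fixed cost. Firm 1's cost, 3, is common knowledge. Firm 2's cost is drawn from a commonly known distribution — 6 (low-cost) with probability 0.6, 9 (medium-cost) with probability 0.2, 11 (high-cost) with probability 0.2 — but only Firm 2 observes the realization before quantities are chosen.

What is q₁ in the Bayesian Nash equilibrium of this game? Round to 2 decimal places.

6.27

Firm 2 with cost c maximizes (36 − 2(q₁+q₂) − c)·q₂, giving q₂(c) = (36 − c − 2q₁)/4.
E[c₂] = 0.6·6 + 0.2·9 + 0.2·11 = 7.6
Firm 1's FOC against E[q₂] yields q₁ = (36 − 2·3 + E[c₂])/6 = (36 − 6 + 7.6)/6 = 6.26667.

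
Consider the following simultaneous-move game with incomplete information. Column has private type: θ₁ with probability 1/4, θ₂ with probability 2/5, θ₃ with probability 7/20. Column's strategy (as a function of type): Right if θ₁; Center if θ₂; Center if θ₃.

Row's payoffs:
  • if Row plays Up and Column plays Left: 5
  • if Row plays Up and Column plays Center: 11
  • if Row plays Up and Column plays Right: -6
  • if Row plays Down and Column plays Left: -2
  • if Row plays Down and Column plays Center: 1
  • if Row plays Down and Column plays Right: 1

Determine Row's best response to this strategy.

Up

E[Up] = 1/4·(-6) + 2/5·(11) + 7/20·(11) = 27/4
E[Down] = 1/4·(1) + 2/5·(1) + 7/20·(1) = 1
Best response: Up (27/4 is the largest).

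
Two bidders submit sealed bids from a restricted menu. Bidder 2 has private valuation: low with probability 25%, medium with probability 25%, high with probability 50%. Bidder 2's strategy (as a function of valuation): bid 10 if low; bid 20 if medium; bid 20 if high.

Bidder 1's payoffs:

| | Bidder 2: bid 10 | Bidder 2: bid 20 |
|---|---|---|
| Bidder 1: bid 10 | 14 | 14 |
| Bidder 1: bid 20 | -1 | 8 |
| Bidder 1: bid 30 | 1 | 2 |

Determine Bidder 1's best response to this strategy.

bid 10

Compute Bidder 1's expected payoff for each action, taking the expectation over Bidder 2's type.
E[bid 10] = 0.25·(14) + 0.25·(14) + 0.5·(14) = 14
E[bid 20] = 0.25·(-1) + 0.25·(8) + 0.5·(8) = 5.75
E[bid 30] = 0.25·(1) + 0.25·(2) + 0.5·(2) = 1.75
Best response: bid 10 (14 is the largest).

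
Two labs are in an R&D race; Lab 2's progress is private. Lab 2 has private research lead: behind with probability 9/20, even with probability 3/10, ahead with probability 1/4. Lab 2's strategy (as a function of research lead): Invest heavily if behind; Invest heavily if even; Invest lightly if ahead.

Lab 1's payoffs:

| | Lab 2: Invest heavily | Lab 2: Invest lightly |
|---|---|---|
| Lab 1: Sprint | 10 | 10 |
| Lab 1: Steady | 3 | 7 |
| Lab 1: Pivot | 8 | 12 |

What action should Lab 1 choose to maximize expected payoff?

E[Sprint] = 9/20·(10) + 3/10·(10) + 1/4·(10) = 10
E[Steady] = 9/20·(3) + 3/10·(3) + 1/4·(7) = 4
E[Pivot] = 9/20·(8) + 3/10·(8) + 1/4·(12) = 9
Best response: Sprint (10 is the largest).

Sprint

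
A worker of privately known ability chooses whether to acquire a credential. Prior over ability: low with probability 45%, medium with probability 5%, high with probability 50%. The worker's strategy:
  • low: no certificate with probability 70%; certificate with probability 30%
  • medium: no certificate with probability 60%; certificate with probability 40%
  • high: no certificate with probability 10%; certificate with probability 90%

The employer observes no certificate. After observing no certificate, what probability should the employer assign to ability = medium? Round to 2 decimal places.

Apply Bayes' rule using the sender's strategy as the likelihood.
P(no certificate) = 0.45·0.7 + 0.05·0.6 + 0.5·0.1 = 0.395
P(medium | no certificate) = (0.05·0.6) / 0.395 = 0.03 / 0.395 = 0.0759494

0.08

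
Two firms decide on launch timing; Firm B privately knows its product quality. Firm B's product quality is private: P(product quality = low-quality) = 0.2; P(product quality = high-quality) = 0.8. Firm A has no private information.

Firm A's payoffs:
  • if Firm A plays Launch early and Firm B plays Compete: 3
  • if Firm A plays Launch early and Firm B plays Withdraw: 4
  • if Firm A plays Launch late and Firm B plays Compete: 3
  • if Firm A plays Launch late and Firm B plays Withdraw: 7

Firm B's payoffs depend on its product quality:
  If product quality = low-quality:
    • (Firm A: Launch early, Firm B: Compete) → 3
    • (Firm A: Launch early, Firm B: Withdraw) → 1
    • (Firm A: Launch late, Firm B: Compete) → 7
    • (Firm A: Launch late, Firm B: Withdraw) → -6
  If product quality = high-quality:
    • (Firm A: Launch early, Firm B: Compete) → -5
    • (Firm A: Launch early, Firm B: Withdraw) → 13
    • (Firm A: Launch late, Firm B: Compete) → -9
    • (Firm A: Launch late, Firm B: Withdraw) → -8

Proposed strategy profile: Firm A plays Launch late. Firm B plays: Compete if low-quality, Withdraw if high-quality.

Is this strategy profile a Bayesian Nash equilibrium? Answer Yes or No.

Firm A plays Launch late: E[Launch late] = 0.2·(3) + 0.8·(7) = 6.2; E[Launch early] = 3.8. Best-responding. ✓
Firm B (product quality low-quality), facing Launch late: Compete gives 7, Withdraw gives -6. Proposed Compete is best. ✓
Firm B (product quality high-quality), facing Launch late: Compete gives -9, Withdraw gives -8. Proposed Withdraw is best. ✓

Yes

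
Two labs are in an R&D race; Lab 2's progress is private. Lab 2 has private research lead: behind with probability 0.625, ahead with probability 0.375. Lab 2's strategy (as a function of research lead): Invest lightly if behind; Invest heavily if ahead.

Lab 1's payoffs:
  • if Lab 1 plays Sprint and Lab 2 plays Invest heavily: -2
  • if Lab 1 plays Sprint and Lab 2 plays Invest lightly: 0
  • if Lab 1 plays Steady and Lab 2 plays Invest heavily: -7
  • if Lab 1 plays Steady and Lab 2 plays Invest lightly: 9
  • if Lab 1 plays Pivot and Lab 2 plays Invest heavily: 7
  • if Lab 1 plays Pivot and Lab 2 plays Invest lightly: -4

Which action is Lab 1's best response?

E[Sprint] = 0.625·(0) + 0.375·(-2) = -0.75
E[Steady] = 0.625·(9) + 0.375·(-7) = 3
E[Pivot] = 0.625·(-4) + 0.375·(7) = 0.125
Best response: Steady (3 is the largest).

Steady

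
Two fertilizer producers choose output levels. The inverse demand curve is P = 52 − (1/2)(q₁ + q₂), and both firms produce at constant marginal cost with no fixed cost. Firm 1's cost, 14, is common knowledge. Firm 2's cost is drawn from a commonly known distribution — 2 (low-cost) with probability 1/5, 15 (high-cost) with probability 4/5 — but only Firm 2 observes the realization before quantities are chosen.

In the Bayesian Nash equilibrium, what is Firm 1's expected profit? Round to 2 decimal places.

Each type of Firm 2 best-responds to q₁; Firm 1 best-responds to the expected q₂ over Firm 2's types.
Firm 2 with cost c maximizes (52 − (1/2)(q₁+q₂) − c)·q₂, giving q₂(c) = (52 − c − (1/2)q₁).
E[c₂] = 1/5·2 + 4/5·15 = 12.4
Firm 1's FOC against E[q₂] yields q₁ = (52 − 2·14 + E[c₂])/(3/2) = (52 − 28 + 12.4)/(3/2) = 24.2667.
E[P] = 52 − (1/2)·(q₁ + E[q₂]) = 26.1333; Firm 1's expected profit = (E[P] − 14)·q₁ = (26.1333 − 14)·24.2667 = 294.436.

294.44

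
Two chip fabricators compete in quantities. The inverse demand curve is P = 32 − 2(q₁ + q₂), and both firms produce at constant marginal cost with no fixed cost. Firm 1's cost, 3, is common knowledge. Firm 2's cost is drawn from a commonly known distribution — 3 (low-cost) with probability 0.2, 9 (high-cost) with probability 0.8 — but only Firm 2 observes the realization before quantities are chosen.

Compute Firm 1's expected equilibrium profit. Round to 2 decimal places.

Type-c best response for Firm 2: q₂(c) = (32 − c)/4 − q₁/2.
Firm 1 maximizes expected profit; its first-order condition is 32 − 4q₁ − 2E[q₂] − 3 = 0.
Substituting E[q₂] and solving: E[c₂] = 7.8, so q₁ = (32 − 2·3 + 7.8)/6 = 5.63333.
E[P] = 32 − 2·(q₁ + E[q₂]) = 14.2667; Firm 1's expected profit = (E[P] − 3)·q₁ = (14.2667 − 3)·5.63333 = 63.4689.

63.47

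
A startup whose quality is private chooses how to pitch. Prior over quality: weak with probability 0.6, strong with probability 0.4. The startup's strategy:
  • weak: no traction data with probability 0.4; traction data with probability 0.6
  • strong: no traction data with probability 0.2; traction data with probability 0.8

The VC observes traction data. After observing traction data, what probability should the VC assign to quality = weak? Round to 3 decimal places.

0.529

P(traction data) = 0.6·0.6 + 0.4·0.8 = 0.68
P(weak | traction data) = (0.6·0.6) / 0.68 = 0.36 / 0.68 = 0.529412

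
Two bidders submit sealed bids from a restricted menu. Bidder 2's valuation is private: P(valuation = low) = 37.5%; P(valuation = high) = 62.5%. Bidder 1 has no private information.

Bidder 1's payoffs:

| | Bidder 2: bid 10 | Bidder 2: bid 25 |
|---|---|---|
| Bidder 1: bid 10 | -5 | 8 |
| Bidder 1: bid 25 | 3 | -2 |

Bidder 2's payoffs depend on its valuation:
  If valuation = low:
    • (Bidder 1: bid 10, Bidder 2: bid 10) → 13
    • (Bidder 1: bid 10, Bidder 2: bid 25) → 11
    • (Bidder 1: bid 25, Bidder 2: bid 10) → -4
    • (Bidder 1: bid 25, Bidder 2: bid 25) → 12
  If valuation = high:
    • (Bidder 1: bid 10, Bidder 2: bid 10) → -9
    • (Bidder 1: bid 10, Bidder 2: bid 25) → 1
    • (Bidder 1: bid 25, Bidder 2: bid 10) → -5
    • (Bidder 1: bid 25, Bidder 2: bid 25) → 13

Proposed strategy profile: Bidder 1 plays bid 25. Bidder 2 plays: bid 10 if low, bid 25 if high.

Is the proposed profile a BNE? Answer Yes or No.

A profile is a BNE iff every type of every player is best-responding given beliefs about the other side.
Bidder 1 plays bid 25: E[bid 25] = 0.375·(3) + 0.625·(-2) = -0.125; E[bid 10] = 3.125. Not best-responding. ✗
Bidder 2 (valuation low), facing bid 25: bid 10 gives -4, bid 25 gives 12. Proposed bid 10 is not best — profitable deviation exists. ✗
Bidder 2 (valuation high), facing bid 25: bid 10 gives -5, bid 25 gives 13. Proposed bid 25 is best. ✓

No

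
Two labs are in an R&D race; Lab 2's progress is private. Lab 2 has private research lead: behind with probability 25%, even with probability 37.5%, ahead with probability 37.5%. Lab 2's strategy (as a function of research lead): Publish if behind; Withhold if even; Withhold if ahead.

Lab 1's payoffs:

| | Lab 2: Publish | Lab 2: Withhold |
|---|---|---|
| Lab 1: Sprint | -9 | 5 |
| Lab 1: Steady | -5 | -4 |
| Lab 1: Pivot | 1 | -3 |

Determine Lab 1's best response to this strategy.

E[Sprint] = 0.25·(-9) + 0.375·(5) + 0.375·(5) = 1.5
E[Steady] = 0.25·(-5) + 0.375·(-4) + 0.375·(-4) = -4.25
E[Pivot] = 0.25·(1) + 0.375·(-3) + 0.375·(-3) = -2
Best response: Sprint (1.5 is the largest).

Sprint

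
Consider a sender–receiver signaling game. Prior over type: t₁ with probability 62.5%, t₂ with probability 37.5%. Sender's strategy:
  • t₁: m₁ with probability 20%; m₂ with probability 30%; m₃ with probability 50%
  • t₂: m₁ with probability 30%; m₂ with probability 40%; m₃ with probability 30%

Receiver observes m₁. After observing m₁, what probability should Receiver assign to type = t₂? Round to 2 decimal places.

0.47

P(m₁) = 0.625·0.2 + 0.375·0.3 = 0.2375
P(t₂ | m₁) = (0.375·0.3) / 0.2375 = 0.1125 / 0.2375 = 0.473684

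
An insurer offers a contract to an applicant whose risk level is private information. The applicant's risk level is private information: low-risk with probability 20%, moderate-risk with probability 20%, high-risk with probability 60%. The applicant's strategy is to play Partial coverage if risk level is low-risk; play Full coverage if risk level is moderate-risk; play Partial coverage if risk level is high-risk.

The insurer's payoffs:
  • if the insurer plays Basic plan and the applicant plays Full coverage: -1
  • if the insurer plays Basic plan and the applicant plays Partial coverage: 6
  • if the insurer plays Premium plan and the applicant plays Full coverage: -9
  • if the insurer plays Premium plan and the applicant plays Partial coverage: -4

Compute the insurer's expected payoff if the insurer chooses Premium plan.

Take the expectation over the applicant's risk level, weighting each type's action by its prior probability.
E[Premium plan] = 0.2·(-4) + 0.2·(-9) + 0.6·(-4) = (-0.8) + (-1.8) + (-2.4) = -5

-5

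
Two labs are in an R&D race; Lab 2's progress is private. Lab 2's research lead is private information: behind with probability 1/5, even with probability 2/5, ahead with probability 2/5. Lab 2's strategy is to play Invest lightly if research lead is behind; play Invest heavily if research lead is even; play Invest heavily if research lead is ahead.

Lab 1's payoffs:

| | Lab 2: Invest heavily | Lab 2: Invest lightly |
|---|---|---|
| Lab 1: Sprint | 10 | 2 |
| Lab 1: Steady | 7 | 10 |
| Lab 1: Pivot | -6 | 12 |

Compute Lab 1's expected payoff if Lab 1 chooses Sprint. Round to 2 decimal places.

E[Sprint] = 1/5·2 + 2/5·10 + 2/5·10 = 2/5 + 4 + 4 = 42/5

8.40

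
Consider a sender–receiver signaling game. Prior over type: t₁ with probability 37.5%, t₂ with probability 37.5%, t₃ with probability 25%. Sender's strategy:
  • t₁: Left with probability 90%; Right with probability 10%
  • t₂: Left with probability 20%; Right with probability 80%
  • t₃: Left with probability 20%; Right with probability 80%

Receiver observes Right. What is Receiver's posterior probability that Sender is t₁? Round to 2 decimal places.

0.07

P(Right) = 0.375·0.1 + 0.375·0.8 + 0.25·0.8 = 0.5375
P(t₁ | Right) = (0.375·0.1) / 0.5375 = 0.0375 / 0.5375 = 0.0697674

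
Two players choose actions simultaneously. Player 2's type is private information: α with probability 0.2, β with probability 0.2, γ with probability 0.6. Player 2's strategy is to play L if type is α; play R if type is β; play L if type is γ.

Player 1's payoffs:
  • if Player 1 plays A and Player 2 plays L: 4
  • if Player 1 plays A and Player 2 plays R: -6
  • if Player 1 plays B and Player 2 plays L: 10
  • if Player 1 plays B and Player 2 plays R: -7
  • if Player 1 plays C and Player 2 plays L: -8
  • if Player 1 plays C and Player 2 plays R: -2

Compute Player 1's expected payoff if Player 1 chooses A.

E[A] = 0.2·4 + 0.2·(-6) + 0.6·4 = 0.8 + (-1.2) + 2.4 = 2

2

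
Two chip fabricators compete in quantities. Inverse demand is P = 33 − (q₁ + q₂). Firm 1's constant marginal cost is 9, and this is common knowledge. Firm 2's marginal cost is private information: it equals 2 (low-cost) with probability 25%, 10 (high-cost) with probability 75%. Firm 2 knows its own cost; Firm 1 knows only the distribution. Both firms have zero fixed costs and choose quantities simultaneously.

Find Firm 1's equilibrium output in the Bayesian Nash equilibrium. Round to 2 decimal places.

7.67

Firm 2 with cost c maximizes (33 − (q₁+q₂) − c)·q₂, giving q₂(c) = (33 − c − q₁)/2.
E[c₂] = 0.25·2 + 0.75·10 = 8
Firm 1's FOC against E[q₂] yields q₁ = (33 − 2·9 + E[c₂])/3 = (33 − 18 + 8)/3 = 7.66667.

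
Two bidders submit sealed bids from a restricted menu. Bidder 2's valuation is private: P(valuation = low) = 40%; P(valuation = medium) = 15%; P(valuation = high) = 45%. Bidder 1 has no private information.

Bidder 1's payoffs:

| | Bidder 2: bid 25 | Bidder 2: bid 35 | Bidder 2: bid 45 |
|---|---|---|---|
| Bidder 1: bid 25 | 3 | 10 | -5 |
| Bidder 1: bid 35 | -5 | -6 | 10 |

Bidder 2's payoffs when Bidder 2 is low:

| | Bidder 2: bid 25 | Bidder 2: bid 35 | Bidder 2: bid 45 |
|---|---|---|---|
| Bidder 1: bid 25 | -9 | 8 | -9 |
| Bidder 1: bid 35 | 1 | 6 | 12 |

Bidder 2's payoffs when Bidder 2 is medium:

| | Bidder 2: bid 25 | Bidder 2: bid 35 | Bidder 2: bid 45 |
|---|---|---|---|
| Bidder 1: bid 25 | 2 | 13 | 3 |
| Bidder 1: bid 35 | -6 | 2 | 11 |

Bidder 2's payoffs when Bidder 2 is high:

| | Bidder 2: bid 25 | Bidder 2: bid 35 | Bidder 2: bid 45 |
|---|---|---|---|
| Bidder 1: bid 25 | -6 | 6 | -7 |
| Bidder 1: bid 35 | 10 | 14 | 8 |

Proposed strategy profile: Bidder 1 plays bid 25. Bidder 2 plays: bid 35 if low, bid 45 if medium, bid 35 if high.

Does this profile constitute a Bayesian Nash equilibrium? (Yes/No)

No

Bidder 1 plays bid 25: E[bid 25] = 0.4·(10) + 0.15·(-5) + 0.45·(10) = 7.75; E[bid 35] = -3.6. Best-responding. ✓
Bidder 2 (valuation low), facing bid 25: bid 25 gives -9, bid 35 gives 8, bid 45 gives -9. Proposed bid 35 is best. ✓
Bidder 2 (valuation medium), facing bid 25: bid 25 gives 2, bid 35 gives 13, bid 45 gives 3. Proposed bid 45 is not best — profitable deviation exists. ✗
Bidder 2 (valuation high), facing bid 25: bid 25 gives -6, bid 35 gives 6, bid 45 gives -7. Proposed bid 35 is best. ✓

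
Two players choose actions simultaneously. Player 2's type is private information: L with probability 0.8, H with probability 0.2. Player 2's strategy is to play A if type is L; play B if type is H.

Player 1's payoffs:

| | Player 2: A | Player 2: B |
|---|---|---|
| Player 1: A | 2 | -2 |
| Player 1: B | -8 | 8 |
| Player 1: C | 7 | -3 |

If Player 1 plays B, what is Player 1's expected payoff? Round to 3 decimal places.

-4.800

Take the expectation over Player 2's type, weighting each type's action by its prior probability.
E[B] = 0.8·(-8) + 0.2·8 = (-6.4) + 1.6 = -4.8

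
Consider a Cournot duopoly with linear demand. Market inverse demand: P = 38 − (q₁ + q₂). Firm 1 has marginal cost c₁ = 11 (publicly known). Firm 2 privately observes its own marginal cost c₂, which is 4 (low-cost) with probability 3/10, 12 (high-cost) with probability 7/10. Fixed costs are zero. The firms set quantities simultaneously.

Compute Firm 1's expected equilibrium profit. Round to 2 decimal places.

72.82

Firm 2 with cost c maximizes (38 − (q₁+q₂) − c)·q₂, giving q₂(c) = (38 − c − q₁)/2.
E[c₂] = 3/10·4 + 7/10·12 = 9.6
Firm 1's FOC against E[q₂] yields q₁ = (38 − 2·11 + E[c₂])/3 = (38 − 22 + 9.6)/3 = 8.53333.
E[P] = 38 − (q₁ + E[q₂]) = 19.5333; Firm 1's expected profit = (E[P] − 11)·q₁ = (19.5333 − 11)·8.53333 = 72.8178.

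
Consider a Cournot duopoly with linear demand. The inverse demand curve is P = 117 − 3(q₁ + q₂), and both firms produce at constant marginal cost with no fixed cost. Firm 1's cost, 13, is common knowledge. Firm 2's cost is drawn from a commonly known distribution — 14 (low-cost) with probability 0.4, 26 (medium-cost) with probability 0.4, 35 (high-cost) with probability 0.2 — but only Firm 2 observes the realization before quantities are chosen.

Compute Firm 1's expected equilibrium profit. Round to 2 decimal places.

481.33

Type-c best response for Firm 2: q₂(c) = (117 − c)/6 − q₁/2.
Firm 1 maximizes expected profit; its first-order condition is 117 − 6q₁ − 3E[q₂] − 13 = 0.
Substituting E[q₂] and solving: E[c₂] = 23, so q₁ = (117 − 2·13 + 23)/9 = 12.6667.
E[P] = 117 − 3·(q₁ + E[q₂]) = 51; Firm 1's expected profit = (E[P] − 13)·q₁ = (51 − 13)·12.6667 = 481.333.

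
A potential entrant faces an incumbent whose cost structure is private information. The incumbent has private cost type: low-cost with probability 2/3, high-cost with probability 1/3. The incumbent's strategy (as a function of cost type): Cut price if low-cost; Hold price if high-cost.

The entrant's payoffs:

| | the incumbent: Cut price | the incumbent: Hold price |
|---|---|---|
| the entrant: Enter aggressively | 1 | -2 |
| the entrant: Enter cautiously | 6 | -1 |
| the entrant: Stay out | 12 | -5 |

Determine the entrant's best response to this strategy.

Stay out

E[Enter aggressively] = 2/3·(1) + 1/3·(-2) = 0
E[Enter cautiously] = 2/3·(6) + 1/3·(-1) = 11/3
E[Stay out] = 2/3·(12) + 1/3·(-5) = 19/3
Best response: Stay out (19/3 is the largest).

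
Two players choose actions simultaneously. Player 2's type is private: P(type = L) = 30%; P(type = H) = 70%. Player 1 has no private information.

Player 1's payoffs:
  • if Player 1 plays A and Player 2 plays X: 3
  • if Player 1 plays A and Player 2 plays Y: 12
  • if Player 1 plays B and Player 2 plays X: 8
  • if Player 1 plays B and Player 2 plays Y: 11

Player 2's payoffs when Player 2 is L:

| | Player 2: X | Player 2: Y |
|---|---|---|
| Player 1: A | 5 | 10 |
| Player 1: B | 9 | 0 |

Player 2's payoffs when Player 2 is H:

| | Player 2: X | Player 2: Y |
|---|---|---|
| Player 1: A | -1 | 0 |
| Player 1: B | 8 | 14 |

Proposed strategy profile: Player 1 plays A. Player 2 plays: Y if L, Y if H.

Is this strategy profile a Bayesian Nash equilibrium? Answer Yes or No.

Yes

A profile is a BNE iff every type of every player is best-responding given beliefs about the other side.
Player 1 plays A: E[A] = 0.3·(12) + 0.7·(12) = 12; E[B] = 11. Best-responding. ✓
Player 2 (type L), facing A: X gives 5, Y gives 10. Proposed Y is best. ✓
Player 2 (type H), facing A: X gives -1, Y gives 0. Proposed Y is best. ✓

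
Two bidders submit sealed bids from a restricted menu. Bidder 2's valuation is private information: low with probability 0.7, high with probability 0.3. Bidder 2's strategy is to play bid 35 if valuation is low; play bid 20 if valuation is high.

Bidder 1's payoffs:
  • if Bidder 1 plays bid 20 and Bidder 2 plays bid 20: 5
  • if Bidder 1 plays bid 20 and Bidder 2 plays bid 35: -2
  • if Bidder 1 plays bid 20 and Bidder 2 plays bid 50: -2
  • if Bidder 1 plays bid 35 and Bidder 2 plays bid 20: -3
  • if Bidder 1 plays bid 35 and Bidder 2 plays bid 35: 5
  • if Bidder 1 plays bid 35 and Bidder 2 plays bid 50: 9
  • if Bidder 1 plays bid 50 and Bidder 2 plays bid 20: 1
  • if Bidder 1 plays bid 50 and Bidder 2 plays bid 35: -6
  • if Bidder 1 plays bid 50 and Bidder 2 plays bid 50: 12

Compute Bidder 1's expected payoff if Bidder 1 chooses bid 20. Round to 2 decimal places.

0.10

Take the expectation over Bidder 2's valuation, weighting each type's action by its prior probability.
E[bid 20] = 0.7·(-2) + 0.3·5 = (-1.4) + 1.5 = 0.1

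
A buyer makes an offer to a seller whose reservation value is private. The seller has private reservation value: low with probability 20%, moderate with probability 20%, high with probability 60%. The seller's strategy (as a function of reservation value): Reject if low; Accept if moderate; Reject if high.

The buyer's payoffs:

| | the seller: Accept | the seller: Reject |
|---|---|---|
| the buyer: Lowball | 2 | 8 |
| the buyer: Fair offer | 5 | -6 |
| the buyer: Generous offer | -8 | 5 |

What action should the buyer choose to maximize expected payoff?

E[Lowball] = 0.2·(8) + 0.2·(2) + 0.6·(8) = 6.8
E[Fair offer] = 0.2·(-6) + 0.2·(5) + 0.6·(-6) = -3.8
E[Generous offer] = 0.2·(5) + 0.2·(-8) + 0.6·(5) = 2.4
Best response: Lowball (6.8 is the largest).

Lowball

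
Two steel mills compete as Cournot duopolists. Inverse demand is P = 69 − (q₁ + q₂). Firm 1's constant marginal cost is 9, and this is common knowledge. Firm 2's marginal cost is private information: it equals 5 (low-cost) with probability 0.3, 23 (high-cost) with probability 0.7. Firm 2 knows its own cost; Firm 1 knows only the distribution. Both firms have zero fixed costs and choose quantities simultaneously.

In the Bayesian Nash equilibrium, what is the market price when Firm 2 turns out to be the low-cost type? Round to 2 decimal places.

Type-c best response for Firm 2: q₂(c) = (69 − c)/2 − q₁/2.
Firm 1 maximizes expected profit; its first-order condition is 69 − 2q₁ − E[q₂] − 9 = 0.
Substituting E[q₂] and solving: E[c₂] = 17.6, so q₁ = (69 − 2·9 + 17.6)/3 = 22.8667.
q₂(low-cost) = 20.5667, so P = 69 − (22.8667 + 20.5667) = 25.5667.

25.57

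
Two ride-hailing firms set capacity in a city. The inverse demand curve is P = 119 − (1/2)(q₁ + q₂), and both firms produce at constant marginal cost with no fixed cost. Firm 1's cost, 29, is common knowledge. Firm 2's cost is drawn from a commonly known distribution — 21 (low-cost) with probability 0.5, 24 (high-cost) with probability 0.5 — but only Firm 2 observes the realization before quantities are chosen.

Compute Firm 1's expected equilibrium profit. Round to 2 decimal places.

Firm 2 with cost c maximizes (119 − (1/2)(q₁+q₂) − c)·q₂, giving q₂(c) = (119 − c − (1/2)q₁).
E[c₂] = 0.5·21 + 0.5·24 = 22.5
Firm 1's FOC against E[q₂] yields q₁ = (119 − 2·29 + E[c₂])/(3/2) = (119 − 58 + 22.5)/(3/2) = 55.6667.
E[P] = 119 − (1/2)·(q₁ + E[q₂]) = 56.8333; Firm 1's expected profit = (E[P] − 29)·q₁ = (56.8333 − 29)·55.6667 = 1549.39.

1549.39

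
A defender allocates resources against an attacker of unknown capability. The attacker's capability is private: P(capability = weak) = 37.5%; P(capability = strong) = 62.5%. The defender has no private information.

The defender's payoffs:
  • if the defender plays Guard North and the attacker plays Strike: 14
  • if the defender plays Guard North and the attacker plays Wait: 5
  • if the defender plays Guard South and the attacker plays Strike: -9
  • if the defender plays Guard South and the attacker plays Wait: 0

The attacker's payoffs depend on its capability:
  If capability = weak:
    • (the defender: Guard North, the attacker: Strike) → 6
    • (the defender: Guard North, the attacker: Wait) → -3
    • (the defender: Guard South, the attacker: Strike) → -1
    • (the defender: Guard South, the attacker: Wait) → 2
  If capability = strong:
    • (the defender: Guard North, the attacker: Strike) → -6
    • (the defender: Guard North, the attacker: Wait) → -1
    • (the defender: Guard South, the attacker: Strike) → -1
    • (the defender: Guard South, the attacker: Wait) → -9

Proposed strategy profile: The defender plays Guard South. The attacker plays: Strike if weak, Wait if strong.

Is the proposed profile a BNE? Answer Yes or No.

No

The defender plays Guard South: E[Guard South] = 0.375·(-9) + 0.625·(0) = -3.375; E[Guard North] = 8.375. Not best-responding. ✗
The attacker (capability weak), facing Guard South: Strike gives -1, Wait gives 2. Proposed Strike is not best — profitable deviation exists. ✗
The attacker (capability strong), facing Guard South: Strike gives -1, Wait gives -9. Proposed Wait is not best — profitable deviation exists. ✗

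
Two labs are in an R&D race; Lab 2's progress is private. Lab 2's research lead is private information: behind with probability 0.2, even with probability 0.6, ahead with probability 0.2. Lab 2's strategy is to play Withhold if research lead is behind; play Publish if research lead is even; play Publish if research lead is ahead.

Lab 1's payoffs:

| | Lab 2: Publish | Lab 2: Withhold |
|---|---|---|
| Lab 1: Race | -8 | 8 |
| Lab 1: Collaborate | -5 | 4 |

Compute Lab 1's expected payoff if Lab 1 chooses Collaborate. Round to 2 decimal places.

-3.20

E[Collaborate] = 0.2·4 + 0.6·(-5) + 0.2·(-5) = 0.8 + (-3) + (-1) = -3.2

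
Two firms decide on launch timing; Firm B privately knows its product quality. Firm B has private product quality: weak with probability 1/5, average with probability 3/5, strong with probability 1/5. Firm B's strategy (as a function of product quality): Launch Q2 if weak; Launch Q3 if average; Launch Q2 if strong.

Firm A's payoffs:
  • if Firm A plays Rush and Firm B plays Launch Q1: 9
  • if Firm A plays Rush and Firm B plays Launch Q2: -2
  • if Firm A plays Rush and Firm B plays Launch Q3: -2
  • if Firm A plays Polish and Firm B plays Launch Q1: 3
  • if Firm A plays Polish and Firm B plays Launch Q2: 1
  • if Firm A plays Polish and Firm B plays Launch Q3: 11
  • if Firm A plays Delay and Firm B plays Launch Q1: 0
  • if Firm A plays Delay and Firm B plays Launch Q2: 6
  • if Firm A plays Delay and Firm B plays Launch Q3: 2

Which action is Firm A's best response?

E[Rush] = 1/5·(-2) + 3/5·(-2) + 1/5·(-2) = -2
E[Polish] = 1/5·(1) + 3/5·(11) + 1/5·(1) = 7
E[Delay] = 1/5·(6) + 3/5·(2) + 1/5·(6) = 18/5
Best response: Polish (7 is the largest).

Polish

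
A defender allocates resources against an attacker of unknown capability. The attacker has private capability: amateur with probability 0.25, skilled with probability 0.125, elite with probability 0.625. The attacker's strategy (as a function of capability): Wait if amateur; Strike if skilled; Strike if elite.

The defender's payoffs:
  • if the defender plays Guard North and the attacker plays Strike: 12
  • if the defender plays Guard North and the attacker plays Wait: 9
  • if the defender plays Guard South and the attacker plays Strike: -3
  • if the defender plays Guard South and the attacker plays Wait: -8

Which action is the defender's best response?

Compute the defender's expected payoff for each action, taking the expectation over the attacker's type.
E[Guard North] = 0.25·(9) + 0.125·(12) + 0.625·(12) = 11.25
E[Guard South] = 0.25·(-8) + 0.125·(-3) + 0.625·(-3) = -4.25
Best response: Guard North (11.25 is the largest).

Guard North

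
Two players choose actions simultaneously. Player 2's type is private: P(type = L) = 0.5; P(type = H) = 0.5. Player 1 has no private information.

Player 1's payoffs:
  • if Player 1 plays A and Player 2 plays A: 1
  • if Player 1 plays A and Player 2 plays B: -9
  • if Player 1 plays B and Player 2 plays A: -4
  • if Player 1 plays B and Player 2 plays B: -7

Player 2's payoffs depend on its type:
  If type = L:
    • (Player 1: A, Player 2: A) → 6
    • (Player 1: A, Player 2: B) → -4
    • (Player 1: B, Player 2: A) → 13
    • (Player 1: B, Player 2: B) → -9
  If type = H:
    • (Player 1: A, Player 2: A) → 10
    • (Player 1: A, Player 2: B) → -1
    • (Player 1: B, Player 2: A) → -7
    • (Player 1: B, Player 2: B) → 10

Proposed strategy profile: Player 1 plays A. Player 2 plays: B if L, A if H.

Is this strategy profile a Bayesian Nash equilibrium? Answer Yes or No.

No

Player 1 plays A: E[A] = 0.5·(-9) + 0.5·(1) = -4; E[B] = -5.5. Best-responding. ✓
Player 2 (type L), facing A: A gives 6, B gives -4. Proposed B is not best — profitable deviation exists. ✗
Player 2 (type H), facing A: A gives 10, B gives -1. Proposed A is best. ✓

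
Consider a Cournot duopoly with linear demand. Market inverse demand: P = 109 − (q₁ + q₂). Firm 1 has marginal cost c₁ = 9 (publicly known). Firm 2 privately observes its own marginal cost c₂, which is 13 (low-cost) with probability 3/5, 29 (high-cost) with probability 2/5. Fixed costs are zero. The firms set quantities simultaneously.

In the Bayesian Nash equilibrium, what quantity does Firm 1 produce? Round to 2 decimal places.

Type-c best response for Firm 2: q₂(c) = (109 − c)/2 − q₁/2.
Firm 1 maximizes expected profit; its first-order condition is 109 − 2q₁ − E[q₂] − 9 = 0.
Substituting E[q₂] and solving: E[c₂] = 19.4, so q₁ = (109 − 2·9 + 19.4)/3 = 36.8.

36.80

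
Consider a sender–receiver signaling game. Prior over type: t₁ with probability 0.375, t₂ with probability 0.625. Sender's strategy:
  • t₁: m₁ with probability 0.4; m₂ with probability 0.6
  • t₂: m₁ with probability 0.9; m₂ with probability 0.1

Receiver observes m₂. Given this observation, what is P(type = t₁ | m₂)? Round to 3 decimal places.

0.783

P(m₂) = 0.375·0.6 + 0.625·0.1 = 0.2875
P(t₁ | m₂) = (0.375·0.6) / 0.2875 = 0.225 / 0.2875 = 0.782609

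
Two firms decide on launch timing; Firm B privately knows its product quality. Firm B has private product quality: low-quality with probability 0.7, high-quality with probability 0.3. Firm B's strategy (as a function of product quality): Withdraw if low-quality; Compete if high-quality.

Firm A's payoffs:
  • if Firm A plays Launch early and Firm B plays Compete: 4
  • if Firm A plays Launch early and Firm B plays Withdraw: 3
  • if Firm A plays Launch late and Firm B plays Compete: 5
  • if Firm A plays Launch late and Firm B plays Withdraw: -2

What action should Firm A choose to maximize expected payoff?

E[Launch early] = 0.7·(3) + 0.3·(4) = 3.3
E[Launch late] = 0.7·(-2) + 0.3·(5) = 0.1
Best response: Launch early (3.3 is the largest).

Launch early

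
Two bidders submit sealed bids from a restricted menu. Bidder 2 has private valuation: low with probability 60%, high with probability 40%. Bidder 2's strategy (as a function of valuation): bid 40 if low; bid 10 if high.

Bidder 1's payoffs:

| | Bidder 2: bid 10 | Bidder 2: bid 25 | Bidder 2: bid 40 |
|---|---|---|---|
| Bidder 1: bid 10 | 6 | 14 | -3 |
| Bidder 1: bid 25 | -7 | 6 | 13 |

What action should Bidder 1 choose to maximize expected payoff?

bid 25

E[bid 10] = 0.6·(-3) + 0.4·(6) = 0.6
E[bid 25] = 0.6·(13) + 0.4·(-7) = 5
Best response: bid 25 (5 is the largest).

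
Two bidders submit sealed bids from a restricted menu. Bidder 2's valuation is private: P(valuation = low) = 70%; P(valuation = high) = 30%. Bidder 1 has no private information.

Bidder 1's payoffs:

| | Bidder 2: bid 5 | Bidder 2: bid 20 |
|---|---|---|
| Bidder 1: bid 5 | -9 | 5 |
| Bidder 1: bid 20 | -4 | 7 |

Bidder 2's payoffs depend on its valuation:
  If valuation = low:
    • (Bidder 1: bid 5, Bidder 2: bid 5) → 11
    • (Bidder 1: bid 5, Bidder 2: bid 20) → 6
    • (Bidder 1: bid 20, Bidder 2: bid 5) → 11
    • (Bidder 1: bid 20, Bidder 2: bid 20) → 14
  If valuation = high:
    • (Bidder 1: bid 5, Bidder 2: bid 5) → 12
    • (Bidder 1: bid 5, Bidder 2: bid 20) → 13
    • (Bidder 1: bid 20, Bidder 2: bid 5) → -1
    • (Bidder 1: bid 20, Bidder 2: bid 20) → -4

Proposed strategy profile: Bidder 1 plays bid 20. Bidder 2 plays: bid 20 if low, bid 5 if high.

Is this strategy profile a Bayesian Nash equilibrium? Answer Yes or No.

A profile is a BNE iff every type of every player is best-responding given beliefs about the other side.
Bidder 1 plays bid 20: E[bid 20] = 0.7·(7) + 0.3·(-4) = 3.7; E[bid 5] = 0.8. Best-responding. ✓
Bidder 2 (valuation low), facing bid 20: bid 5 gives 11, bid 20 gives 14. Proposed bid 20 is best. ✓
Bidder 2 (valuation high), facing bid 20: bid 5 gives -1, bid 20 gives -4. Proposed bid 5 is best. ✓

Yes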